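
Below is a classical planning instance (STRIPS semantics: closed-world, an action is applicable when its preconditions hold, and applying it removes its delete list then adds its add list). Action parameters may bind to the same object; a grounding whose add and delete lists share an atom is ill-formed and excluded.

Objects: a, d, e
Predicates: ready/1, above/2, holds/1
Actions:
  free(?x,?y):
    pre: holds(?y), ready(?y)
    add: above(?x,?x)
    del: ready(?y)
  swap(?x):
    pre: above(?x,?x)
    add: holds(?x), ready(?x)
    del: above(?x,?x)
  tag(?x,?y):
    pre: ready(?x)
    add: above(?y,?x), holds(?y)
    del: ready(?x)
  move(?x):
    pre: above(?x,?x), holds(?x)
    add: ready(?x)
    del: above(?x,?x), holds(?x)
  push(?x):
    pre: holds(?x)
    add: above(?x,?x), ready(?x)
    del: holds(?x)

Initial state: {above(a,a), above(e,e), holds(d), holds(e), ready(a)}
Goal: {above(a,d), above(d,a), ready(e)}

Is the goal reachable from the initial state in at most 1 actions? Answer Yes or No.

No

1. swap(e)  →  {above(a,a), holds(d), holds(e), ready(a), ready(e)}
2. tag(a,d)  →  {above(a,a), above(d,a), holds(d), holds(e), ready(e)}
3. push(d)  →  {above(a,a), above(d,a), above(d,d), holds(e), ready(d), ready(e)}
4. tag(d,a)  →  {above(a,a), above(a,d), above(d,a), above(d,d), holds(a), holds(e), ready(e)}
optimal plan length = 4; 4 > 1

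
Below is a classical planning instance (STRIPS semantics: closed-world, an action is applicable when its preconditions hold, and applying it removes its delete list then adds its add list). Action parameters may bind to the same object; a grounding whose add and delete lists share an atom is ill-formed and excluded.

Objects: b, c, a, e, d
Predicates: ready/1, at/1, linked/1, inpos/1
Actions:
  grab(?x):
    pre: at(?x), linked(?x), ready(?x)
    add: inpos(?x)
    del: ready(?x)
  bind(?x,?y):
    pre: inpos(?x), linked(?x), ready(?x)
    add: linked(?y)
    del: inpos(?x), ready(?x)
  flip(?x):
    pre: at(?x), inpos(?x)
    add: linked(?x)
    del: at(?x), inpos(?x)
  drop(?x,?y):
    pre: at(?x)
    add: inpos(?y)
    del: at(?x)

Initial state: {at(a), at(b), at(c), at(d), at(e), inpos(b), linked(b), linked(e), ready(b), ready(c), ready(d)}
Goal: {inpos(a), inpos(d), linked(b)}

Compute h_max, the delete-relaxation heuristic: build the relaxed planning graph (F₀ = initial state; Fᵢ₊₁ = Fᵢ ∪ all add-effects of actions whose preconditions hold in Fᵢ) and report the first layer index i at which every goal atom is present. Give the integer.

F0 = init (11 atoms)
F1 = F0 ∪ {inpos(a), inpos(c), inpos(d), inpos(e), linked(a), linked(c), linked(d)}  (18 atoms)
goal ⊆ F1  ⇒  h_max = 1

1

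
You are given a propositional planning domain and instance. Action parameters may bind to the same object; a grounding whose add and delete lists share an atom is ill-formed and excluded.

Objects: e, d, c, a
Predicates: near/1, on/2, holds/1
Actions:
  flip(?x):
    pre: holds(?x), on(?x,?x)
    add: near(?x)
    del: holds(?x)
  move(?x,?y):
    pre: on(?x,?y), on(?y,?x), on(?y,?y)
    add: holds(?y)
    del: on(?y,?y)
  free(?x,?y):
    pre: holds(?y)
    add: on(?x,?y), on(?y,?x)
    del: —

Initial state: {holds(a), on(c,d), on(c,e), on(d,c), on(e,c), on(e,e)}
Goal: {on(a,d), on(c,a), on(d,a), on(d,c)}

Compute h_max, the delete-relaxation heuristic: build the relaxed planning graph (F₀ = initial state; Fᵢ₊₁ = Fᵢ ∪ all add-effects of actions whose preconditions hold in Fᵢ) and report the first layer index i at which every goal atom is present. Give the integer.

1

F0 = init (6 atoms)
F1 = F0 ∪ {holds(e), on(a,a), on(a,c), on(a,d), on(a,e), on(c,a), on(d,a), on(e,a)}  (14 atoms)
goal ⊆ F1  ⇒  h_max = 1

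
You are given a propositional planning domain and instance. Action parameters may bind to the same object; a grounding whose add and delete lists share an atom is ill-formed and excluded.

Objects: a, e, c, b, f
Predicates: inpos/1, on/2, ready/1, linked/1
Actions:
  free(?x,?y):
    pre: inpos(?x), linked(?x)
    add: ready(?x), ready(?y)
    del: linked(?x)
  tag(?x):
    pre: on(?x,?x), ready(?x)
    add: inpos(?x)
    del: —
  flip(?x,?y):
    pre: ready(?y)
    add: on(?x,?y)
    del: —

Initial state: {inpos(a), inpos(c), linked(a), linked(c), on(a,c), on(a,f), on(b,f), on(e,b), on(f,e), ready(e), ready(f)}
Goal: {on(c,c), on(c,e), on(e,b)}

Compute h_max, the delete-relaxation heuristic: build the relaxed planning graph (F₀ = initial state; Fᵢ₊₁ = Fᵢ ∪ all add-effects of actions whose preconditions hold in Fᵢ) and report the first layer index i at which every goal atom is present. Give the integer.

2

F0 = init (11 atoms)
F1 = F0 ∪ {on(a,e), on(b,e), on(c,e), on(c,f), on(e,e), on(e,f), on(f,f), ready(a), ready(b), ready(c)}  (21 atoms)
F2 = F1 ∪ {inpos(e), inpos(f), on(a,a), on(a,b), on(b,a), on(b,b), on(b,c), on(c,a), on(c,b), on(c,c), on(e,a), on(e,c), on(f,a), on(f,b), on(f,c)}  (36 atoms)
goal ⊆ F2  ⇒  h_max = 2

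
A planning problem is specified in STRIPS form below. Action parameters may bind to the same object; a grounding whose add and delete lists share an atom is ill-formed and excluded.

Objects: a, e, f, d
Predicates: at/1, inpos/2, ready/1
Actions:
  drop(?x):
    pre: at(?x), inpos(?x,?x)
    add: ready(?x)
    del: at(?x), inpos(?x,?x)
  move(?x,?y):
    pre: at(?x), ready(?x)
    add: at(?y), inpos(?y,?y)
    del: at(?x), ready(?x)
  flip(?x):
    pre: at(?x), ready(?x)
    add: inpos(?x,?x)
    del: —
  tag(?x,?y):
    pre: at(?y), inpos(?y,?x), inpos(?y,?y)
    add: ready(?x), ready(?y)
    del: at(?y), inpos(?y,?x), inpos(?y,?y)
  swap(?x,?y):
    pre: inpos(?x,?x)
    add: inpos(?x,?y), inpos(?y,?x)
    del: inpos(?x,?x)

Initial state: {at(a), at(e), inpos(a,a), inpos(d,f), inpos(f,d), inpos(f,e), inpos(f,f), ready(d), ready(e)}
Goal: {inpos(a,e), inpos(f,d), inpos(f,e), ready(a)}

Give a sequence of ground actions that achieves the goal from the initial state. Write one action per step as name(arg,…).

1. drop(a)  →  {at(e), inpos(d,f), inpos(f,d), inpos(f,e), inpos(f,f), ready(a), ready(d), ready(e)}
2. move(e,a)  →  {at(a), inpos(a,a), inpos(d,f), inpos(f,d), inpos(f,e), inpos(f,f), ready(a), ready(d)}
3. swap(a,e)  →  {at(a), inpos(a,e), inpos(d,f), inpos(e,a), inpos(f,d), inpos(f,e), inpos(f,f), ready(a), ready(d)}

drop(a); move(e,a); swap(a,e)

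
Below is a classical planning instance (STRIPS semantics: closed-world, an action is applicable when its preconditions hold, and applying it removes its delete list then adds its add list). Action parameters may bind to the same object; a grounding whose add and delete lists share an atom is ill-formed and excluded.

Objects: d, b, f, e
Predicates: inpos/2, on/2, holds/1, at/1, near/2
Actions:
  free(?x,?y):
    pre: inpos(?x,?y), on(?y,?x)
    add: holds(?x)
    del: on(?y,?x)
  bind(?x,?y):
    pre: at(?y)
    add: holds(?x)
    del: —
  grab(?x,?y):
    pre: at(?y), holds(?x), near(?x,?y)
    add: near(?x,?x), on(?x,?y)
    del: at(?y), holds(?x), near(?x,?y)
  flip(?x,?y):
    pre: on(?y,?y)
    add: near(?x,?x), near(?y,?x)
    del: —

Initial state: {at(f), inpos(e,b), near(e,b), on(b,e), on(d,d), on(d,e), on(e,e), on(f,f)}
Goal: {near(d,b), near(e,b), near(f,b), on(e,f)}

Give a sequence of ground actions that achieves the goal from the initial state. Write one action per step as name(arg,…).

free(e,b); flip(b,d); flip(b,f); flip(f,e); grab(e,f)

1. free(e,b)  →  {at(f), holds(e), inpos(e,b), near(e,b), on(d,d), on(d,e), on(e,e), on(f,f)}
2. flip(b,d)  →  {at(f), holds(e), inpos(e,b), near(b,b), near(d,b), near(e,b), on(d,d), on(d,e), on(e,e), on(f,f)}
3. flip(b,f)  →  {at(f), holds(e), inpos(e,b), near(b,b), near(d,b), near(e,b), near(f,b), on(d,d), on(d,e), on(e,e), on(f,f)}
4. flip(f,e)  →  {at(f), holds(e), inpos(e,b), near(b,b), near(d,b), near(e,b), near(e,f), near(f,b), near(f,f), on(d,d), on(d,e), on(e,e), on(f,f)}
5. grab(e,f)  →  {inpos(e,b), near(b,b), near(d,b), near(e,b), near(e,e), near(f,b), near(f,f), on(d,d), on(d,e), on(e,e), on(e,f), on(f,f)}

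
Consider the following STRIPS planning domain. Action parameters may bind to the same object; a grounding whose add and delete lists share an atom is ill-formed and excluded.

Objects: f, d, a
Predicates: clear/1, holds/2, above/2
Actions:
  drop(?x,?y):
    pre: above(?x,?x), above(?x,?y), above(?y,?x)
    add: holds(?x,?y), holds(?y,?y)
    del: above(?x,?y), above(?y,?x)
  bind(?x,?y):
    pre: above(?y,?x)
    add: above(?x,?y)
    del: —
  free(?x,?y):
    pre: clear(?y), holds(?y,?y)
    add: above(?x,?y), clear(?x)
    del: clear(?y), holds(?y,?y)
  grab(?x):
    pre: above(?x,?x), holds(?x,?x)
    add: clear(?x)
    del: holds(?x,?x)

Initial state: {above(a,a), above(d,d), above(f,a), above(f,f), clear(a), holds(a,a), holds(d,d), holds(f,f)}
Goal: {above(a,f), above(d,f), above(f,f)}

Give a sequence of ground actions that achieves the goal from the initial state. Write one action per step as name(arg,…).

bind(a,f); free(f,a); free(d,f)

1. bind(a,f)  →  {above(a,a), above(a,f), above(d,d), above(f,a), above(f,f), clear(a), holds(a,a), holds(d,d), holds(f,f)}
2. free(f,a)  →  {above(a,a), above(a,f), above(d,d), above(f,a), above(f,f), clear(f), holds(d,d), holds(f,f)}
3. free(d,f)  →  {above(a,a), above(a,f), above(d,d), above(d,f), above(f,a), above(f,f), clear(d), holds(d,d)}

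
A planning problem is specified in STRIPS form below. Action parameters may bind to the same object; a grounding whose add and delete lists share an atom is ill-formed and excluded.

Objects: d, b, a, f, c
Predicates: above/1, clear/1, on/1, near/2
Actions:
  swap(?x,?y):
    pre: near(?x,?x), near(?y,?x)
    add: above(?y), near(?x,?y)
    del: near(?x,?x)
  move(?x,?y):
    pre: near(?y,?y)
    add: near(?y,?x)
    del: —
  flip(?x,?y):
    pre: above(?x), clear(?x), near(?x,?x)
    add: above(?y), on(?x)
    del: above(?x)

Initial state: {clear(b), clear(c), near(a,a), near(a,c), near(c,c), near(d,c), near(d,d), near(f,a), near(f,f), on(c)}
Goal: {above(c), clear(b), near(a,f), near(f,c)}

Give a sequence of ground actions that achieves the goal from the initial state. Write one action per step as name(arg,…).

1. swap(a,f)  →  {above(f), clear(b), clear(c), near(a,c), near(a,f), near(c,c), near(d,c), near(d,d), near(f,a), near(f,f), on(c)}
2. move(f,c)  →  {above(f), clear(b), clear(c), near(a,c), near(a,f), near(c,c), near(c,f), near(d,c), near(d,d), near(f,a), near(f,f), on(c)}
3. swap(f,c)  →  {above(c), above(f), clear(b), clear(c), near(a,c), near(a,f), near(c,c), near(c,f), near(d,c), near(d,d), near(f,a), near(f,c), on(c)}

swap(a,f); move(f,c); swap(f,c)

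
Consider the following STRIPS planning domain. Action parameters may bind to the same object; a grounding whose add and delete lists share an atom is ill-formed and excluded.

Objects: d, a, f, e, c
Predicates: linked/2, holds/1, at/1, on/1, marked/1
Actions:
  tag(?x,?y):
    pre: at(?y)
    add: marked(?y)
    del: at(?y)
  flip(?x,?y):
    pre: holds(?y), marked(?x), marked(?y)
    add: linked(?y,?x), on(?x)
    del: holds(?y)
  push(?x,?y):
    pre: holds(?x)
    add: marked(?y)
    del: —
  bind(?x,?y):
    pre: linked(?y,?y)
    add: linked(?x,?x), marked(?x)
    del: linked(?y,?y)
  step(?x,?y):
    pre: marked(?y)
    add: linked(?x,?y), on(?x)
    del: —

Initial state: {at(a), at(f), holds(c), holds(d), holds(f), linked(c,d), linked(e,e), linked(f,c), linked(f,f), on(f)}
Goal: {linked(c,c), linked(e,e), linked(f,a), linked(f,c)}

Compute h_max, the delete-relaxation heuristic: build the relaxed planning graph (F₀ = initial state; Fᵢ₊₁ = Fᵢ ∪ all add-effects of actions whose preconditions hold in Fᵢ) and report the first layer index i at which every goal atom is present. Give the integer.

2

F0 = init (10 atoms)
F1 = F0 ∪ {linked(a,a), linked(c,c), linked(d,d), marked(a), marked(c), marked(d), marked(e), marked(f)}  (18 atoms)
F2 = F1 ∪ {linked(a,c), linked(a,d), linked(a,e), linked(a,f), linked(c,a), linked(c,e), linked(c,f), linked(d,a), linked(d,c), linked(d,e), linked(d,f), linked(e,a), linked(e,c), linked(e,d), linked(e,f), linked(f,a), linked(f,d), linked(f,e), on(a), on(c), on(d), on(e)}  (40 atoms)
goal ⊆ F2  ⇒  h_max = 2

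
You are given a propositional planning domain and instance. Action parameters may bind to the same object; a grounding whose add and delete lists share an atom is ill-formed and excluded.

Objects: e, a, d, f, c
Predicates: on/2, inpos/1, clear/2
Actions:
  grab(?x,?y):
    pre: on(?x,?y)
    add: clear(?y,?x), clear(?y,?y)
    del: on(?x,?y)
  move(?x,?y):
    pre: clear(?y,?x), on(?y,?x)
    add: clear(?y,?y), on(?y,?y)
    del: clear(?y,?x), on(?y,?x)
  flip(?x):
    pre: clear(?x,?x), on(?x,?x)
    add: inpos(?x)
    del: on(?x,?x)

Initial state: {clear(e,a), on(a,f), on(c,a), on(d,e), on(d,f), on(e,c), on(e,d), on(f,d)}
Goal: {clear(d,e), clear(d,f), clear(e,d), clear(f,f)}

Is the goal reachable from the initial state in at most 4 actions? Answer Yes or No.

Yes

1. grab(e,d)  →  {clear(d,d), clear(d,e), clear(e,a), on(a,f), on(c,a), on(d,e), on(d,f), on(e,c), on(f,d)}
2. grab(a,f)  →  {clear(d,d), clear(d,e), clear(e,a), clear(f,a), clear(f,f), on(c,a), on(d,e), on(d,f), on(e,c), on(f,d)}
3. grab(d,e)  →  {clear(d,d), clear(d,e), clear(e,a), clear(e,d), clear(e,e), clear(f,a), clear(f,f), on(c,a), on(d,f), on(e,c), on(f,d)}
4. grab(f,d)  →  {clear(d,d), clear(d,e), clear(d,f), clear(e,a), clear(e,d), clear(e,e), clear(f,a), clear(f,f), on(c,a), on(d,f), on(e,c)}
optimal plan length = 4; 4 ≤ 4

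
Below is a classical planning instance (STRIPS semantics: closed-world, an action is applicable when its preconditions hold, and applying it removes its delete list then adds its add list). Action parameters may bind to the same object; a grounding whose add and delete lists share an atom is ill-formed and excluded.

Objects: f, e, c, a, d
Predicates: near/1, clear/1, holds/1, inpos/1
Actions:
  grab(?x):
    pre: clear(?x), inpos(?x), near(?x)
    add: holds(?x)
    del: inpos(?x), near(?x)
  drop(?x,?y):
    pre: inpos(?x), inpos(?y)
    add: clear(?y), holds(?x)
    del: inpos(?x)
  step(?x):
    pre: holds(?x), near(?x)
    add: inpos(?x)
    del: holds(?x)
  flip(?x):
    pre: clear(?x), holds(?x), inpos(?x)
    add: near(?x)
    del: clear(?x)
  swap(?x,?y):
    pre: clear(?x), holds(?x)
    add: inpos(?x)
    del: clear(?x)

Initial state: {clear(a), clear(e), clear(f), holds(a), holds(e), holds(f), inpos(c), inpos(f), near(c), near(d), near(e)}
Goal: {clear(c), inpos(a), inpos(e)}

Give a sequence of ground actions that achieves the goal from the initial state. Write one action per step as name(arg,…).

drop(f,c); step(e); swap(a,f)

1. drop(f,c)  →  {clear(a), clear(c), clear(e), clear(f), holds(a), holds(e), holds(f), inpos(c), near(c), near(d), near(e)}
2. step(e)  →  {clear(a), clear(c), clear(e), clear(f), holds(a), holds(f), inpos(c), inpos(e), near(c), near(d), near(e)}
3. swap(a,f)  →  {clear(c), clear(e), clear(f), holds(a), holds(f), inpos(a), inpos(c), inpos(e), near(c), near(d), near(e)}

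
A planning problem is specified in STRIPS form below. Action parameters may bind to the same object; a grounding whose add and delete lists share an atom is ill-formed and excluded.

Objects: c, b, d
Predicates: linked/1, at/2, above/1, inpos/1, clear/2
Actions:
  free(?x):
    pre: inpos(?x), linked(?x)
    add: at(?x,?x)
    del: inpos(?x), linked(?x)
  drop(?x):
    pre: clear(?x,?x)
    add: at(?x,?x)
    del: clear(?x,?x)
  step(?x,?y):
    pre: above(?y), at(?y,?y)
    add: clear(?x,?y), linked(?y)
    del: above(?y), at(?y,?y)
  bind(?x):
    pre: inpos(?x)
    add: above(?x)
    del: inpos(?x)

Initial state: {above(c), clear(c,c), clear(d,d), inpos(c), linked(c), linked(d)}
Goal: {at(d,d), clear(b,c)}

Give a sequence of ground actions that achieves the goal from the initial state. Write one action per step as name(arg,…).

free(c); drop(d); step(b,c)

1. free(c)  →  {above(c), at(c,c), clear(c,c), clear(d,d), linked(d)}
2. drop(d)  →  {above(c), at(c,c), at(d,d), clear(c,c), linked(d)}
3. step(b,c)  →  {at(d,d), clear(b,c), clear(c,c), linked(c), linked(d)}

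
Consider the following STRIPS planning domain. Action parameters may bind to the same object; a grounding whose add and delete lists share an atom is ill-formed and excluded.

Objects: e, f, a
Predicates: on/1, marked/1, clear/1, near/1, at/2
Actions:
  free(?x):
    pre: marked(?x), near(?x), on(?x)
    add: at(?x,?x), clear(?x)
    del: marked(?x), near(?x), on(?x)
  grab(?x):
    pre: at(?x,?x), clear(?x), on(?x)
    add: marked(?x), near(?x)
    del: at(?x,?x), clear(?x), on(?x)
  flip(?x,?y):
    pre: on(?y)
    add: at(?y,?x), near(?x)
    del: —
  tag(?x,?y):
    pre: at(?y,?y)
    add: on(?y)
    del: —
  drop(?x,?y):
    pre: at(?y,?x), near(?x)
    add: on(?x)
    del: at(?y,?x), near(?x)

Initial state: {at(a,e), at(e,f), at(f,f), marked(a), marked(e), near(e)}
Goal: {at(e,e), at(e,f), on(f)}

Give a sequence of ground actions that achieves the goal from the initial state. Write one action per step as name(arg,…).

tag(e,f); drop(e,a); flip(e,e)

1. tag(e,f)  →  {at(a,e), at(e,f), at(f,f), marked(a), marked(e), near(e), on(f)}
2. drop(e,a)  →  {at(e,f), at(f,f), marked(a), marked(e), on(e), on(f)}
3. flip(e,e)  →  {at(e,e), at(e,f), at(f,f), marked(a), marked(e), near(e), on(e), on(f)}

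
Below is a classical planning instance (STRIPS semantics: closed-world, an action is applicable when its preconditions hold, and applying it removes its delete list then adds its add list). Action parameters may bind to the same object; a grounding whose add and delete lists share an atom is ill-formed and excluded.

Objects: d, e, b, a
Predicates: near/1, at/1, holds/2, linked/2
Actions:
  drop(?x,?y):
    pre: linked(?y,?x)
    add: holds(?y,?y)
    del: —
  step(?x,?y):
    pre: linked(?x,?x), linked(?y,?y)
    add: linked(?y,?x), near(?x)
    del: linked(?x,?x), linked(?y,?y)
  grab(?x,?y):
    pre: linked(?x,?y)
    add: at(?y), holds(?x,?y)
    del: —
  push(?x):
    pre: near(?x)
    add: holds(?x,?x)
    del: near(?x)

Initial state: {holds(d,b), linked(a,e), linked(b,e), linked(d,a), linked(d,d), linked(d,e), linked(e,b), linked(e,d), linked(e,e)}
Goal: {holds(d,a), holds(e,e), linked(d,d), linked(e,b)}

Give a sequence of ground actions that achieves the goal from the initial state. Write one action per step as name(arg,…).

drop(d,e); grab(d,a)

1. drop(d,e)  →  {holds(d,b), holds(e,e), linked(a,e), linked(b,e), linked(d,a), linked(d,d), linked(d,e), linked(e,b), linked(e,d), linked(e,e)}
2. grab(d,a)  →  {at(a), holds(d,a), holds(d,b), holds(e,e), linked(a,e), linked(b,e), linked(d,a), linked(d,d), linked(d,e), linked(e,b), linked(e,d), linked(e,e)}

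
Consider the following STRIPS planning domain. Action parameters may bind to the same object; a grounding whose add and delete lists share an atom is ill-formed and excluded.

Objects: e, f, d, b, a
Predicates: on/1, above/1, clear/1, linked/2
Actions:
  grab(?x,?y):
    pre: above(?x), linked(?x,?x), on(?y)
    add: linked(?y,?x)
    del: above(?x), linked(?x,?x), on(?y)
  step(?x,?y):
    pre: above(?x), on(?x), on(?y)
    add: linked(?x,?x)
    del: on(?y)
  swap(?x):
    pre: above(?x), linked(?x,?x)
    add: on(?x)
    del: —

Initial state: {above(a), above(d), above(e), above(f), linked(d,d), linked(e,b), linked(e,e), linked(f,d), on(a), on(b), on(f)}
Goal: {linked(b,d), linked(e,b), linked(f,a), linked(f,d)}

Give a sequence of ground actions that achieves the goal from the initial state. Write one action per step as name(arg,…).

1. grab(d,b)  →  {above(a), above(e), above(f), linked(b,d), linked(e,b), linked(e,e), linked(f,d), on(a), on(f)}
2. step(a,a)  →  {above(a), above(e), above(f), linked(a,a), linked(b,d), linked(e,b), linked(e,e), linked(f,d), on(f)}
3. grab(a,f)  →  {above(e), above(f), linked(b,d), linked(e,b), linked(e,e), linked(f,a), linked(f,d)}

grab(d,b); step(a,a); grab(a,f)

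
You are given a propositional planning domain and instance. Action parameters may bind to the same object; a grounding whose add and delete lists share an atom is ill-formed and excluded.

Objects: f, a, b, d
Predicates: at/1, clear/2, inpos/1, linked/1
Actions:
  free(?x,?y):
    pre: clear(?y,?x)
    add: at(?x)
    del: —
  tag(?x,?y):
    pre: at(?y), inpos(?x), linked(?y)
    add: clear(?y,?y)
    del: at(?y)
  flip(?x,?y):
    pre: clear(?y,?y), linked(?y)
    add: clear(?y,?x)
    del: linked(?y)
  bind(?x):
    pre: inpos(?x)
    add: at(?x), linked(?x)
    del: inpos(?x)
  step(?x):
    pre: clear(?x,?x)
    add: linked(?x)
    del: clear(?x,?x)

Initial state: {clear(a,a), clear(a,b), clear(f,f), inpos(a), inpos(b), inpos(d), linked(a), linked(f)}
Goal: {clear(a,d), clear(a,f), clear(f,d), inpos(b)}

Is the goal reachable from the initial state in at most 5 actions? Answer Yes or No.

Yes

1. flip(f,a)  →  {clear(a,a), clear(a,b), clear(a,f), clear(f,f), inpos(a), inpos(b), inpos(d), linked(f)}
2. flip(d,f)  →  {clear(a,a), clear(a,b), clear(a,f), clear(f,d), clear(f,f), inpos(a), inpos(b), inpos(d)}
3. bind(a)  →  {at(a), clear(a,a), clear(a,b), clear(a,f), clear(f,d), clear(f,f), inpos(b), inpos(d), linked(a)}
4. flip(d,a)  →  {at(a), clear(a,a), clear(a,b), clear(a,d), clear(a,f), clear(f,d), clear(f,f), inpos(b), inpos(d)}
optimal plan length = 4; 4 ≤ 5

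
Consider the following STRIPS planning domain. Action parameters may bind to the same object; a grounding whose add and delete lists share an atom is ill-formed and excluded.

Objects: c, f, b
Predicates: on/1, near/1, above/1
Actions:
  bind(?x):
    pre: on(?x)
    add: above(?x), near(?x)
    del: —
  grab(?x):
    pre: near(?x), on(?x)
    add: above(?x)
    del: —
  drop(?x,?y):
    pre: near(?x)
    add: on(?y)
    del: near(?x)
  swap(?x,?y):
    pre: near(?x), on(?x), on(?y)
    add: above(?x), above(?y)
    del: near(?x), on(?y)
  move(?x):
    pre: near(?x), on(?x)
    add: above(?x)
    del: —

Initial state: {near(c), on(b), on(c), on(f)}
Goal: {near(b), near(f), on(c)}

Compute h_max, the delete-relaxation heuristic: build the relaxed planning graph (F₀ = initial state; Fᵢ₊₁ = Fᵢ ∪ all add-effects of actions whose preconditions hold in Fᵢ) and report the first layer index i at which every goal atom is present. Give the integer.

F0 = init (4 atoms)
F1 = F0 ∪ {above(b), above(c), above(f), near(b), near(f)}  (9 atoms)
goal ⊆ F1  ⇒  h_max = 1

1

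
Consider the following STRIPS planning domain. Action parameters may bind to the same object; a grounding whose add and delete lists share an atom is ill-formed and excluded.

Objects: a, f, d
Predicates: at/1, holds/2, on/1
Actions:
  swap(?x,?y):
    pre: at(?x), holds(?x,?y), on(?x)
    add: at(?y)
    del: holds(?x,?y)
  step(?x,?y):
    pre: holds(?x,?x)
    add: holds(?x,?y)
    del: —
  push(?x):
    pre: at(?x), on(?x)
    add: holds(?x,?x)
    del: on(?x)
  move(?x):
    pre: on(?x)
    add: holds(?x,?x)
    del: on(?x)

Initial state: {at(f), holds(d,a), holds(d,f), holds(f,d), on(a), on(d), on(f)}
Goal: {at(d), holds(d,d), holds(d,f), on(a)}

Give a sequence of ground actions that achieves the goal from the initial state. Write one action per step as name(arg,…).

swap(f,d); push(d)

1. swap(f,d)  →  {at(d), at(f), holds(d,a), holds(d,f), on(a), on(d), on(f)}
2. push(d)  →  {at(d), at(f), holds(d,a), holds(d,d), holds(d,f), on(a), on(f)}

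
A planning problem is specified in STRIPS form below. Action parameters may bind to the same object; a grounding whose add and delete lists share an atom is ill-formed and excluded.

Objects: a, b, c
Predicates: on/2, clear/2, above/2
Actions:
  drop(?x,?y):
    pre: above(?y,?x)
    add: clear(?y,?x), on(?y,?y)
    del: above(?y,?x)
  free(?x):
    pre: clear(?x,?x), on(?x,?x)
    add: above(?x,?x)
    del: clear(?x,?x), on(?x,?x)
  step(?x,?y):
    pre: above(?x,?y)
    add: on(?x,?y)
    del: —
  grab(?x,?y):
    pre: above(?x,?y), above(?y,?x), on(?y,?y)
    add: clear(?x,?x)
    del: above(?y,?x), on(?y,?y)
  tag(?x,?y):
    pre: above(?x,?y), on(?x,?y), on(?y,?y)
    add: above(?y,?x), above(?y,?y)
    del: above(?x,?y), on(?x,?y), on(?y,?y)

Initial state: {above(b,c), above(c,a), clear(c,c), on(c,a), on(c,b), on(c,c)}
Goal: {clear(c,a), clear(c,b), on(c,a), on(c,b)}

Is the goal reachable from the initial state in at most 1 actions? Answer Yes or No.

No

1. drop(a,c)  →  {above(b,c), clear(c,a), clear(c,c), on(c,a), on(c,b), on(c,c)}
2. step(b,c)  →  {above(b,c), clear(c,a), clear(c,c), on(b,c), on(c,a), on(c,b), on(c,c)}
3. tag(b,c)  →  {above(c,b), above(c,c), clear(c,a), clear(c,c), on(c,a), on(c,b)}
4. drop(b,c)  →  {above(c,c), clear(c,a), clear(c,b), clear(c,c), on(c,a), on(c,b), on(c,c)}
optimal plan length = 4; 4 > 1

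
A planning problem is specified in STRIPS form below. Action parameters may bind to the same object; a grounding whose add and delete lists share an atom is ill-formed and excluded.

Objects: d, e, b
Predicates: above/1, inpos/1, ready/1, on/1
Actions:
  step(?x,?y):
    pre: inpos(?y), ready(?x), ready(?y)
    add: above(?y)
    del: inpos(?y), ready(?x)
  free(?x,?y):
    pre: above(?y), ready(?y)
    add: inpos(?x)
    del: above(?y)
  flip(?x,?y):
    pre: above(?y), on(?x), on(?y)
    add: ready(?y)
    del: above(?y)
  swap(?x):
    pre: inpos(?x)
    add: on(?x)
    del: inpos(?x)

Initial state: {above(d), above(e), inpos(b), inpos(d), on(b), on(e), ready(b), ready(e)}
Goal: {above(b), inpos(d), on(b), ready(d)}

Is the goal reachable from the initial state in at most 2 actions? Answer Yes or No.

1. step(b,b)  →  {above(b), above(d), above(e), inpos(d), on(b), on(e), ready(e)}
2. swap(d)  →  {above(b), above(d), above(e), on(b), on(d), on(e), ready(e)}
3. free(d,e)  →  {above(b), above(d), inpos(d), on(b), on(d), on(e), ready(e)}
4. flip(d,d)  →  {above(b), inpos(d), on(b), on(d), on(e), ready(d), ready(e)}
optimal plan length = 4; 4 > 2

No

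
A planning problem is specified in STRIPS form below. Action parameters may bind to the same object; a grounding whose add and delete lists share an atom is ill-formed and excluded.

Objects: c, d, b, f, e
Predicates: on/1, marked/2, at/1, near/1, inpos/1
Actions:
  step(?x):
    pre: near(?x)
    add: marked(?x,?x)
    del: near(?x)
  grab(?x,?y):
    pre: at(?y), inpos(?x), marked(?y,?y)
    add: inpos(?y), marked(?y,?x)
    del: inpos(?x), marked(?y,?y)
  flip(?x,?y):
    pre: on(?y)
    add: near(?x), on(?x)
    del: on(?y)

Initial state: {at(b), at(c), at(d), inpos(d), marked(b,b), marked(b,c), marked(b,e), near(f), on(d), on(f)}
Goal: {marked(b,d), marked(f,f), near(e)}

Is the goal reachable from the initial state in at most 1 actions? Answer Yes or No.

1. step(f)  →  {at(b), at(c), at(d), inpos(d), marked(b,b), marked(b,c), marked(b,e), marked(f,f), on(d), on(f)}
2. grab(d,b)  →  {at(b), at(c), at(d), inpos(b), marked(b,c), marked(b,d), marked(b,e), marked(f,f), on(d), on(f)}
3. flip(e,d)  →  {at(b), at(c), at(d), inpos(b), marked(b,c), marked(b,d), marked(b,e), marked(f,f), near(e), on(e), on(f)}
optimal plan length = 3; 3 > 1

No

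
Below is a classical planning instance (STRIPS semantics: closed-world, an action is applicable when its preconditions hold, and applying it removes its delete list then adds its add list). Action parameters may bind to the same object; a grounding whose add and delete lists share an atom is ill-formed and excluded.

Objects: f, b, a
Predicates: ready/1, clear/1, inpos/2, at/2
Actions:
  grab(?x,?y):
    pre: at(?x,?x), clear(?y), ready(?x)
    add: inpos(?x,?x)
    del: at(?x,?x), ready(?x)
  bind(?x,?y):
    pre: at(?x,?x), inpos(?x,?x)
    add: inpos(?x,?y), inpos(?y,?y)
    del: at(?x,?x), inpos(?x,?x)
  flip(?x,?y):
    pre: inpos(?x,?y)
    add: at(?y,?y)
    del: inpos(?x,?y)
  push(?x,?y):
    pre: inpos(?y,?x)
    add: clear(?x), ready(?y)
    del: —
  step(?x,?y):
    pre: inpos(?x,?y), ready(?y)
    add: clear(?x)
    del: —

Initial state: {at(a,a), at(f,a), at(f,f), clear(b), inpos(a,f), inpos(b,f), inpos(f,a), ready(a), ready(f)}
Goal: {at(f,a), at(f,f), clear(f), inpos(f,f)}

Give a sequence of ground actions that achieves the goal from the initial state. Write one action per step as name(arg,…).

1. grab(f,b)  →  {at(a,a), at(f,a), clear(b), inpos(a,f), inpos(b,f), inpos(f,a), inpos(f,f), ready(a)}
2. flip(b,f)  →  {at(a,a), at(f,a), at(f,f), clear(b), inpos(a,f), inpos(f,a), inpos(f,f), ready(a)}
3. push(f,f)  →  {at(a,a), at(f,a), at(f,f), clear(b), clear(f), inpos(a,f), inpos(f,a), inpos(f,f), ready(a), ready(f)}

grab(f,b); flip(b,f); push(f,f)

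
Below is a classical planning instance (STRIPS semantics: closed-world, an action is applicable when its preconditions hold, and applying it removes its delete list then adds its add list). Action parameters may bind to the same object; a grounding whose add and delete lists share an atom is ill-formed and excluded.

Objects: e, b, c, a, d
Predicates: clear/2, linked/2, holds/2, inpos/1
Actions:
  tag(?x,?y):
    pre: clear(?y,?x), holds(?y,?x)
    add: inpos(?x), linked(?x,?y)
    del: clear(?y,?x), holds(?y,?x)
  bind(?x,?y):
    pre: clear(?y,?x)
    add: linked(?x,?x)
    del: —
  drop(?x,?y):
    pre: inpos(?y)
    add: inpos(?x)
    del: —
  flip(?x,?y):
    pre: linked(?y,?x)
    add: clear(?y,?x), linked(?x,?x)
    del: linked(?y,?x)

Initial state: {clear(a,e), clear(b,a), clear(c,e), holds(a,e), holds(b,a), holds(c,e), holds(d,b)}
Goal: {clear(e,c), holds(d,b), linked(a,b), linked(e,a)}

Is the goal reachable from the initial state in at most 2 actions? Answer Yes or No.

No

1. tag(e,c)  →  {clear(a,e), clear(b,a), holds(a,e), holds(b,a), holds(d,b), inpos(e), linked(e,c)}
2. tag(e,a)  →  {clear(b,a), holds(b,a), holds(d,b), inpos(e), linked(e,a), linked(e,c)}
3. tag(a,b)  →  {holds(d,b), inpos(a), inpos(e), linked(a,b), linked(e,a), linked(e,c)}
4. flip(c,e)  →  {clear(e,c), holds(d,b), inpos(a), inpos(e), linked(a,b), linked(c,c), linked(e,a)}
optimal plan length = 4; 4 > 2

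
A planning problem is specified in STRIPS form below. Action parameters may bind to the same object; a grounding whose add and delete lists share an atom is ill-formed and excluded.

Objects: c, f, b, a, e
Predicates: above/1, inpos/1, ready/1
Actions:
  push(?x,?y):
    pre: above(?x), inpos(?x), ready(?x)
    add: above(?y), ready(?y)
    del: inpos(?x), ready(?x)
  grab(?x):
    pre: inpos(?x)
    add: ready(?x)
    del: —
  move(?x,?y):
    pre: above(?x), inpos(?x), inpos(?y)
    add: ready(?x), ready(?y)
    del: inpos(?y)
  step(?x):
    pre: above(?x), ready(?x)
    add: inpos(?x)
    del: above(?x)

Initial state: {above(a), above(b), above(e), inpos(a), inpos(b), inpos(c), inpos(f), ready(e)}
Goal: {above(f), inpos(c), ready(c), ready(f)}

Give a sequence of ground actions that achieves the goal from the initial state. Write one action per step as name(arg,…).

1. grab(c)  →  {above(a), above(b), above(e), inpos(a), inpos(b), inpos(c), inpos(f), ready(c), ready(e)}
2. grab(b)  →  {above(a), above(b), above(e), inpos(a), inpos(b), inpos(c), inpos(f), ready(b), ready(c), ready(e)}
3. push(b,f)  →  {above(a), above(b), above(e), above(f), inpos(a), inpos(c), inpos(f), ready(c), ready(e), ready(f)}

grab(c); grab(b); push(b,f)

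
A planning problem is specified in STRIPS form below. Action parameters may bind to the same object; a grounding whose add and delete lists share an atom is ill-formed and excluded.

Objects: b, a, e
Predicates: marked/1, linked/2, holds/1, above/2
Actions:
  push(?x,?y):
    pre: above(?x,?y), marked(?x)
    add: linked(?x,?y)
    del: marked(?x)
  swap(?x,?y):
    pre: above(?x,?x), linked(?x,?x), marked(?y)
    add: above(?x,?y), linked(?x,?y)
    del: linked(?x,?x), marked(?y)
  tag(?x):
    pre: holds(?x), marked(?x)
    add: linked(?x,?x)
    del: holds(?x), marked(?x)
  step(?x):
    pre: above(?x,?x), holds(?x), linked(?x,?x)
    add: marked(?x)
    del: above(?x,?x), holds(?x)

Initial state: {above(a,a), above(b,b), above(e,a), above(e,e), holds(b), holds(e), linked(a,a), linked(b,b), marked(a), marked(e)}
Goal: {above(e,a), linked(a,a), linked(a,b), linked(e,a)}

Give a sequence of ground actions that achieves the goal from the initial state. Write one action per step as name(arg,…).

1. push(e,a)  →  {above(a,a), above(b,b), above(e,a), above(e,e), holds(b), holds(e), linked(a,a), linked(b,b), linked(e,a), marked(a)}
2. step(b)  →  {above(a,a), above(e,a), above(e,e), holds(e), linked(a,a), linked(b,b), linked(e,a), marked(a), marked(b)}
3. swap(a,b)  →  {above(a,a), above(a,b), above(e,a), above(e,e), holds(e), linked(a,b), linked(b,b), linked(e,a), marked(a)}
4. push(a,a)  →  {above(a,a), above(a,b), above(e,a), above(e,e), holds(e), linked(a,a), linked(a,b), linked(b,b), linked(e,a)}

push(e,a); step(b); swap(a,b); push(a,a)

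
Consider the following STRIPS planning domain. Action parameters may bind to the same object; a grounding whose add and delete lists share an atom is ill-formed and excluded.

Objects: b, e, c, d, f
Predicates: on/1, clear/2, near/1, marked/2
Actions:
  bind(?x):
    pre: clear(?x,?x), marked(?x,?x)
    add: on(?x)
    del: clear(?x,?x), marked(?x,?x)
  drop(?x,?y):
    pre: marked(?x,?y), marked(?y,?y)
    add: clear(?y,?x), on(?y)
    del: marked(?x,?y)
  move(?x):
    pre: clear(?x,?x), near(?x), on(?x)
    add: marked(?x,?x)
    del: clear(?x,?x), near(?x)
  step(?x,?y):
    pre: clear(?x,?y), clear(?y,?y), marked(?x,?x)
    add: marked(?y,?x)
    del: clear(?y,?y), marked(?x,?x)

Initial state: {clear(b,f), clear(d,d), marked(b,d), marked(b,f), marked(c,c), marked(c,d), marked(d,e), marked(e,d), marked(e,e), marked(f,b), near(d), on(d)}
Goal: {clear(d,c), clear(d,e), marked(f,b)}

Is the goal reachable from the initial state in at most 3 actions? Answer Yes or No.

1. move(d)  →  {clear(b,f), marked(b,d), marked(b,f), marked(c,c), marked(c,d), marked(d,d), marked(d,e), marked(e,d), marked(e,e), marked(f,b), on(d)}
2. drop(e,d)  →  {clear(b,f), clear(d,e), marked(b,d), marked(b,f), marked(c,c), marked(c,d), marked(d,d), marked(d,e), marked(e,e), marked(f,b), on(d)}
3. drop(c,d)  →  {clear(b,f), clear(d,c), clear(d,e), marked(b,d), marked(b,f), marked(c,c), marked(d,d), marked(d,e), marked(e,e), marked(f,b), on(d)}
optimal plan length = 3; 3 ≤ 3

Yes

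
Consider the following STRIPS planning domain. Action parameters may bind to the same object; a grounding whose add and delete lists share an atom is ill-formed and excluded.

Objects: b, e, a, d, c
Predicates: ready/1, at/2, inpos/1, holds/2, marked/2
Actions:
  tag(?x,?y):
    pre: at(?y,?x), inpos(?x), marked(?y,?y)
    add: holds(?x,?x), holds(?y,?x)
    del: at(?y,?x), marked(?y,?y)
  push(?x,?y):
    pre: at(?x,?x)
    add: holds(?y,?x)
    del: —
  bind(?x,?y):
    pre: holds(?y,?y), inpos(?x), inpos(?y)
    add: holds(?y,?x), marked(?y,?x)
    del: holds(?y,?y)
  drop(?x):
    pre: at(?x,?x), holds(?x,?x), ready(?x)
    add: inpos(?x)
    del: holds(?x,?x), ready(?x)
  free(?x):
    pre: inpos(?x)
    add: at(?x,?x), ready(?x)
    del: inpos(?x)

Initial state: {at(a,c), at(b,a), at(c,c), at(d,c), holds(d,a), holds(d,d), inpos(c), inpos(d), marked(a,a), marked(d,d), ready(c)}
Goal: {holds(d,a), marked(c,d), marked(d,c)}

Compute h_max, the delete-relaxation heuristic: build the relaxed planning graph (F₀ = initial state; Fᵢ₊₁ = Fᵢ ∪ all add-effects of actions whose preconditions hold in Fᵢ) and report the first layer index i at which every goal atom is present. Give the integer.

F0 = init (11 atoms)
F1 = F0 ∪ {at(d,d), holds(a,c), holds(b,c), holds(c,c), holds(d,c), holds(e,c), marked(d,c), ready(d)}  (19 atoms)
F2 = F1 ∪ {holds(a,d), holds(b,d), holds(c,d), holds(e,d), marked(c,d)}  (24 atoms)
goal ⊆ F2  ⇒  h_max = 2

2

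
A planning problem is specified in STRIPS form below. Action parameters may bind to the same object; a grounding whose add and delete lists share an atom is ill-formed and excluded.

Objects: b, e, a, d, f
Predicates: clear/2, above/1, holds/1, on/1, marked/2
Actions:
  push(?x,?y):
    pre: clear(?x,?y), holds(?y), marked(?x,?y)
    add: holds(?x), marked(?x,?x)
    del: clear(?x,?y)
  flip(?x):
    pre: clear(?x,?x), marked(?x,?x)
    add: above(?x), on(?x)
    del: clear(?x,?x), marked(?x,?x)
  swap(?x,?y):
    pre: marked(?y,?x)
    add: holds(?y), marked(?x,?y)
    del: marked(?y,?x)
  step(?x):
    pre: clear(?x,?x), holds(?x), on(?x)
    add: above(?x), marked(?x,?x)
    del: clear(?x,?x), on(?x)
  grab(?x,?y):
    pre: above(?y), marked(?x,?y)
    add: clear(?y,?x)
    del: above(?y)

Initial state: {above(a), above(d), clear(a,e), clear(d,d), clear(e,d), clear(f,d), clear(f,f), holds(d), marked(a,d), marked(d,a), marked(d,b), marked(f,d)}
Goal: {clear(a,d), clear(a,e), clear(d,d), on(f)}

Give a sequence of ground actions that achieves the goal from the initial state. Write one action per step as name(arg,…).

push(f,d); flip(f); grab(d,a)

1. push(f,d)  →  {above(a), above(d), clear(a,e), clear(d,d), clear(e,d), clear(f,f), holds(d), holds(f), marked(a,d), marked(d,a), marked(d,b), marked(f,d), marked(f,f)}
2. flip(f)  →  {above(a), above(d), above(f), clear(a,e), clear(d,d), clear(e,d), holds(d), holds(f), marked(a,d), marked(d,a), marked(d,b), marked(f,d), on(f)}
3. grab(d,a)  →  {above(d), above(f), clear(a,d), clear(a,e), clear(d,d), clear(e,d), holds(d), holds(f), marked(a,d), marked(d,a), marked(d,b), marked(f,d), on(f)}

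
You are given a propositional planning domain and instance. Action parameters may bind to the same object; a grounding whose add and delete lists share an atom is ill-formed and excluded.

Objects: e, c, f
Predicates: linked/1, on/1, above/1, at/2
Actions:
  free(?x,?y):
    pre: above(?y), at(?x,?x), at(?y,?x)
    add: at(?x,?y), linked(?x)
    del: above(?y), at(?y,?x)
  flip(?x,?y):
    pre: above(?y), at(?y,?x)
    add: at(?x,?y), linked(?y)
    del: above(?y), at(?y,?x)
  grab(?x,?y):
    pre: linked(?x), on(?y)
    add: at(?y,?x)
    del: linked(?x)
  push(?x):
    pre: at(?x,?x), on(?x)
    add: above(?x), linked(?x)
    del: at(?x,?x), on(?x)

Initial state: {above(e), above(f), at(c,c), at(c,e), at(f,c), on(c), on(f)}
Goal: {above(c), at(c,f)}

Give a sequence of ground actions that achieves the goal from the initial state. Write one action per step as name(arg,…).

free(c,f); push(c)

1. free(c,f)  →  {above(e), at(c,c), at(c,e), at(c,f), linked(c), on(c), on(f)}
2. push(c)  →  {above(c), above(e), at(c,e), at(c,f), linked(c), on(f)}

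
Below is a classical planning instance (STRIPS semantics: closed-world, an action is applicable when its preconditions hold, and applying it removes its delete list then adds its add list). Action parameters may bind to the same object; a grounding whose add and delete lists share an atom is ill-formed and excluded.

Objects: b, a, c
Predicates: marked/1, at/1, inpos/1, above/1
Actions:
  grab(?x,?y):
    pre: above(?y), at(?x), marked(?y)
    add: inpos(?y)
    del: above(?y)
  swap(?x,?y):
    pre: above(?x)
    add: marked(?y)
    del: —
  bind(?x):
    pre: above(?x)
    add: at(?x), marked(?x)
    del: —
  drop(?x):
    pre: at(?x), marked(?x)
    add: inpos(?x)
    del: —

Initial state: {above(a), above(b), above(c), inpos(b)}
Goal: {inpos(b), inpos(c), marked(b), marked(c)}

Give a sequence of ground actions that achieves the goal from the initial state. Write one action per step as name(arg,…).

swap(b,b); bind(c); grab(c,c)

1. swap(b,b)  →  {above(a), above(b), above(c), inpos(b), marked(b)}
2. bind(c)  →  {above(a), above(b), above(c), at(c), inpos(b), marked(b), marked(c)}
3. grab(c,c)  →  {above(a), above(b), at(c), inpos(b), inpos(c), marked(b), marked(c)}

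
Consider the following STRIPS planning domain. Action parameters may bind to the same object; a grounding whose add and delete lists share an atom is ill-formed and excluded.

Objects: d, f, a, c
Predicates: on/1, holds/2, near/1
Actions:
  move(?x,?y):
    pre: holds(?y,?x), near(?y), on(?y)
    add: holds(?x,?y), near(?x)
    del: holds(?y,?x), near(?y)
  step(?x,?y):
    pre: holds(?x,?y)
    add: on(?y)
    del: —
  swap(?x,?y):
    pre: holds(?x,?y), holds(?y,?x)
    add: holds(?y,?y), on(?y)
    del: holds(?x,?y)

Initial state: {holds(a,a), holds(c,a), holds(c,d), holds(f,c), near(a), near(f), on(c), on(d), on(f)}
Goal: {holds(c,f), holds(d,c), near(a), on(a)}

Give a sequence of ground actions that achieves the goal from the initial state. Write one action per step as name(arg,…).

1. move(c,f)  →  {holds(a,a), holds(c,a), holds(c,d), holds(c,f), near(a), near(c), on(c), on(d), on(f)}
2. move(d,c)  →  {holds(a,a), holds(c,a), holds(c,f), holds(d,c), near(a), near(d), on(c), on(d), on(f)}
3. step(a,a)  →  {holds(a,a), holds(c,a), holds(c,f), holds(d,c), near(a), near(d), on(a), on(c), on(d), on(f)}

move(c,f); move(d,c); step(a,a)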